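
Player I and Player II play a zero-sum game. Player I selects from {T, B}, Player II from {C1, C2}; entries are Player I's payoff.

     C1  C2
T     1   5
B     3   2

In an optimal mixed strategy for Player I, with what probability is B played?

Row minima: T → 1, B → 2; maximin = 2.
Column maxima: C1 → 3, C2 → 5; minimax = 3.
2 ≠ 3, so there is no saddle point; optimal play is mixed.
Let Player I play T with probability p. Expected payoff against C1: 1p + 3(1−p) = −2p + 3; against C2: 5p + 2(1−p) = 3p + 2.
Setting these equal: −2p + 3 = 3p + 2 ⇒ −5p = -1 ⇒ p = 1/5, and the value is (-2)·(1/5) + 3 = 13/5.
For Player II: with q = P(C1), equating T's and B's payoffs gives −4q + 5 = q + 2 ⇒ q = 3/5.

4/5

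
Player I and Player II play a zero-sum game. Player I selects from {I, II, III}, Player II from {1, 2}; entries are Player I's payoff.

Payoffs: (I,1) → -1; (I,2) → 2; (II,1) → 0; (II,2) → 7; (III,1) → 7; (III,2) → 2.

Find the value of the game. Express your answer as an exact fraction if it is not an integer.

Row minima: I → -1, II → 0, III → 2; maximin = 2.
Column maxima: 1 → 7, 2 → 7; minimax = 7.
2 ≠ 7, so there is no saddle point; optimal play is mixed.
I is strictly dominated by II, so Player I never plays it.
On the remaining 2×2 (II, III vs 1, 2):
Let Player I play II with probability p. Expected payoff against 1: 0p + 7(1−p) = −7p + 7; against 2: 7p + 2(1−p) = 5p + 2.
Setting these equal: −7p + 7 = 5p + 2 ⇒ −12p = -5 ⇒ p = 5/12, and the value is (-7)·(5/12) + 7 = 49/12.
For Player II: with q = P(1), equating II's and III's payoffs gives −7q + 7 = 5q + 2 ⇒ q = 5/12.

49/12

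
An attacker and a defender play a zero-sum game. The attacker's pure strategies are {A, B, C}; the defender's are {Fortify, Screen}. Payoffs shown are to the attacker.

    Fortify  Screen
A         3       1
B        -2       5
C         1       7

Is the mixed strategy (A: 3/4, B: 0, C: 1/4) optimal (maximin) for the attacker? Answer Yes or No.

Yes

Against Fortify this mix gives (3/4)·3 + (1/4)·1 = 5/2.
Against Screen this mix gives (3/4)·1 + (1/4)·7 = 5/2.
All of the defender's active replies (Fortify, Screen) yield 5/2, and no column does worse for the attacker. The mix makes the defender indifferent and guarantees 5/2, so it is optimal.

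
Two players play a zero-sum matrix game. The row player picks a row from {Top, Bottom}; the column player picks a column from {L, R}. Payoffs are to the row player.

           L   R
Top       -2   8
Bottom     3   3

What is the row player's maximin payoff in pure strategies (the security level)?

3

Row minima: Top → -2, Bottom → 3.
The best of these is 3.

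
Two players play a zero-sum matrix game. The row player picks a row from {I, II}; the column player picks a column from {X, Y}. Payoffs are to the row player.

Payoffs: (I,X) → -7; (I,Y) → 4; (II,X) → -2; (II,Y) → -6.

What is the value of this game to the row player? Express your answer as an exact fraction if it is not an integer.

-10/3

Row minima: I → -7, II → -6; maximin = -6.
Column maxima: X → -2, Y → 4; minimax = -2.
-6 ≠ -2, so there is no saddle point; optimal play is mixed.
Let the row player play I with probability p. Expected payoff against X: (-7)p + (-2)(1−p) = −5p − 2; against Y: 4p + (-6)(1−p) = 10p − 6.
Setting these equal: −5p − 2 = 10p − 6 ⇒ −15p = -4 ⇒ p = 4/15, and the value is (-5)·(4/15) − 2 = -10/3.
For the column player: with q = P(X), equating I's and II's payoffs gives −11q + 4 = 4q − 6 ⇒ q = 2/3.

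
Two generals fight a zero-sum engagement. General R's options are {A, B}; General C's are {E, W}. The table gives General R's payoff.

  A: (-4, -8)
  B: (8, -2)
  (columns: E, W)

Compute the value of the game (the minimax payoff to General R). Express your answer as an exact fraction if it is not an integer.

-2

Row minima: A → -8, B → -2; maximin = -2.
Column maxima: E → 8, W → -2; minimax = -2.
Since maximin = minimax = -2, there is a saddle point and the value is -2.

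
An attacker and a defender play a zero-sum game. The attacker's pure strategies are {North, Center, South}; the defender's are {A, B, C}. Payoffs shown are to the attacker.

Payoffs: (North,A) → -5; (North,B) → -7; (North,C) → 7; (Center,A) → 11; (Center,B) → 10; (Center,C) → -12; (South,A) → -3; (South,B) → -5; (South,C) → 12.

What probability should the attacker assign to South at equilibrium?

22/39

Row minima: North → -7, Center → -12, South → -5; maximin = -5.
Column maxima: A → 11, B → 10, C → 12; minimax = 10.
-5 ≠ 10, so there is no saddle point; optimal play is mixed.
North is strictly dominated by South, so the attacker never plays it.
A is strictly dominated by B (it gives the attacker strictly more in every row), so the defender never plays it.
On the remaining 2×2 (Center, South vs B, C):
Let the attacker play Center with probability p. Expected payoff against B: 10p + (-5)(1−p) = 15p − 5; against C: (-12)p + 12(1−p) = −24p + 12.
Setting these equal: 15p − 5 = −24p + 12 ⇒ 39p = 17 ⇒ p = 17/39, and the value is (15)·(17/39) − 5 = 20/13.
For the defender: with q = P(B), equating Center's and South's payoffs gives 22q − 12 = −17q + 12 ⇒ q = 8/13.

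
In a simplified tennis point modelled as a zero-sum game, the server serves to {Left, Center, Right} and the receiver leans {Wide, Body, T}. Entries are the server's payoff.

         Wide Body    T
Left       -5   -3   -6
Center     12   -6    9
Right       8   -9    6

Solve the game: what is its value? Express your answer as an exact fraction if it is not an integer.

Row minima: Left → -6, Center → -6, Right → -9; maximin = -6.
Column maxima: Wide → 12, Body → -3, T → 9; minimax = -3.
-6 ≠ -3, so there is no saddle point; optimal play is mixed.
Right is strictly dominated by Center, so the server never plays it.
Wide is strictly dominated by T (it gives the server strictly more in every row), so the receiver never plays it.
On the remaining 2×2 (Left, Center vs Body, T):
Let the server play Left with probability p. Expected payoff against Body: (-3)p + (-6)(1−p) = 3p − 6; against T: (-6)p + 9(1−p) = −15p + 9.
Setting these equal: 3p − 6 = −15p + 9 ⇒ 18p = 15 ⇒ p = 5/6, and the value is (3)·(5/6) − 6 = -7/2.
For the receiver: with q = P(Body), equating Left's and Center's payoffs gives 3q − 6 = −15q + 9 ⇒ q = 5/6.

-7/2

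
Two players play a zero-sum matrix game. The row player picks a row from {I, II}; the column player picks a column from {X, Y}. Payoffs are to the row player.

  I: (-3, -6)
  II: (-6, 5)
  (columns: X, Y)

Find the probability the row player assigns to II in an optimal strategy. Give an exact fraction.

Row minima: I → -6, II → -6; maximin = -6.
Column maxima: X → -3, Y → 5; minimax = -3.
-6 ≠ -3, so there is no saddle point; optimal play is mixed.
Let the row player play I with probability p. Expected payoff against X: (-3)p + (-6)(1−p) = 3p − 6; against Y: (-6)p + 5(1−p) = −11p + 5.
Setting these equal: 3p − 6 = −11p + 5 ⇒ 14p = 11 ⇒ p = 11/14, and the value is (3)·(11/14) − 6 = -51/14.
For the column player: with q = P(X), equating I's and II's payoffs gives 3q − 6 = −11q + 5 ⇒ q = 11/14.

3/14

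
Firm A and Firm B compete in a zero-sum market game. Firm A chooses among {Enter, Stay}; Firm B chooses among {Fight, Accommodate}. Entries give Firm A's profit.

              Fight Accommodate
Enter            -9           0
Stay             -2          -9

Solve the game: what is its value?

-81/16

Row minima: Enter → -9, Stay → -9; maximin = -9.
Column maxima: Fight → -2, Accommodate → 0; minimax = -2.
-9 ≠ -2, so there is no saddle point; optimal play is mixed.
Let Firm A play Enter with probability p. Expected payoff against Fight: (-9)p + (-2)(1−p) = −7p − 2; against Accommodate: 0p + (-9)(1−p) = 9p − 9.
Setting these equal: −7p − 2 = 9p − 9 ⇒ −16p = -7 ⇒ p = 7/16, and the value is (-7)·(7/16) − 2 = -81/16.
For Firm B: with q = P(Fight), equating Enter's and Stay's payoffs gives −9q = 7q − 9 ⇒ q = 9/16.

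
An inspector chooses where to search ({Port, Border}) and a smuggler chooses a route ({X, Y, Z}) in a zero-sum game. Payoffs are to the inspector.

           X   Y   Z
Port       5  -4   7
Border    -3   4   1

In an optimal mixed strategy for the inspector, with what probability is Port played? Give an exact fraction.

7/16

Row minima: Port → -4, Border → -3; maximin = -3.
Column maxima: X → 5, Y → 4, Z → 7; minimax = 4.
-3 ≠ 4, so there is no saddle point; optimal play is mixed.
Z is strictly dominated by X (it gives the inspector strictly more in every row), so the smuggler never plays it.
On the remaining 2×2 (Port, Border vs X, Y):
Let the inspector play Port with probability p. Expected payoff against X: 5p + (-3)(1−p) = 8p − 3; against Y: (-4)p + 4(1−p) = −8p + 4.
Setting these equal: 8p − 3 = −8p + 4 ⇒ 16p = 7 ⇒ p = 7/16, and the value is (8)·(7/16) − 3 = 1/2.
For the smuggler: with q = P(X), equating Port's and Border's payoffs gives 9q − 4 = −7q + 4 ⇒ q = 1/2.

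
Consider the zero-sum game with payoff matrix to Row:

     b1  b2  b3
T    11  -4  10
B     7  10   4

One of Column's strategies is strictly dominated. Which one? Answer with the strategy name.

b1

b3 holds Row's payoff strictly below b1 in every row: 10 < 11, 4 < 7.
So b1 is strictly dominated for Column.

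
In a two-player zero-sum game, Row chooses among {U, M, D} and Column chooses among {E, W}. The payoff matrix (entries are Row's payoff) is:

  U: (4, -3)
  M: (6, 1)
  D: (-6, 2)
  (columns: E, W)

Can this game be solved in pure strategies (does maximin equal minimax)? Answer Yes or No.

No

Row minima: U → -3, M → 1, D → -6; maximin = 1.
Column maxima: E → 6, W → 2; minimax = 2.
1 ≠ 2, so no pure-strategy equilibrium exists.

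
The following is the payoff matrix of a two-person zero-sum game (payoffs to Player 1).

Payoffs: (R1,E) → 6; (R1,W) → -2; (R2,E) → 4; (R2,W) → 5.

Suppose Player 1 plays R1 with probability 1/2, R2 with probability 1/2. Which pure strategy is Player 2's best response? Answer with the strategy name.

W

If Player 2 plays E, Player 1's expected payoff is (1/2)·6 + (1/2)·4 = 5.
If Player 2 plays W, Player 1's expected payoff is (1/2)·(-2) + (1/2)·5 = 3/2.
Player 2 minimizes Player 1's payoff; the smallest is 3/2, so the best response is W.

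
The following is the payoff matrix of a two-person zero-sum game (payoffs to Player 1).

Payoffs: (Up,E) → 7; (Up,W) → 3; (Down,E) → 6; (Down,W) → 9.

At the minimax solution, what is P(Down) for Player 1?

Row minima: Up → 3, Down → 6; maximin = 6.
Column maxima: E → 7, W → 9; minimax = 7.
6 ≠ 7, so there is no saddle point; optimal play is mixed.
Let Player 1 play Up with probability p. Expected payoff against E: 7p + 6(1−p) = p + 6; against W: 3p + 9(1−p) = −6p + 9.
Setting these equal: p + 6 = −6p + 9 ⇒ 7p = 3 ⇒ p = 3/7, and the value is (1)·(3/7) + 6 = 45/7.
For Player 2: with q = P(E), equating Up's and Down's payoffs gives 4q + 3 = −3q + 9 ⇒ q = 6/7.

4/7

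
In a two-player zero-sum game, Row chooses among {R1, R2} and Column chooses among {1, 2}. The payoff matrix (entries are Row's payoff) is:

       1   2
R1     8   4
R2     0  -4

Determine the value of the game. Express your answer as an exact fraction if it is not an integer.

4

Row minima: R1 → 4, R2 → -4; maximin = 4.
Column maxima: 1 → 8, 2 → 4; minimax = 4.
Since maximin = minimax = 4, there is a saddle point and the value is 4.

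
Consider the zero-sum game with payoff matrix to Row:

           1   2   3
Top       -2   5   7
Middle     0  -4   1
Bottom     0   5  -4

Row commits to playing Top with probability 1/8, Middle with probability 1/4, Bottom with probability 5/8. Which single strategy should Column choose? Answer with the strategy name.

If Column plays 1, Row's expected payoff is (1/8)·(-2) + (1/4)·0 + (5/8)·0 = -1/4.
If Column plays 2, Row's expected payoff is (1/8)·5 + (1/4)·(-4) + (5/8)·5 = 11/4.
If Column plays 3, Row's expected payoff is (1/8)·7 + (1/4)·1 + (5/8)·(-4) = -11/8.
Column minimizes Row's payoff; the smallest is -11/8, so the best response is 3.

3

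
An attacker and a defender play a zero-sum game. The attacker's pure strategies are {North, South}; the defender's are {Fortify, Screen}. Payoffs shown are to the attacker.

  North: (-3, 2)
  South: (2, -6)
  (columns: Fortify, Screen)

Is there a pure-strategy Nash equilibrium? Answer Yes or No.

Row minima: North → -3, South → -6; maximin = -3.
Column maxima: Fortify → 2, Screen → 2; minimax = 2.
-3 ≠ 2, so no pure-strategy equilibrium exists.

No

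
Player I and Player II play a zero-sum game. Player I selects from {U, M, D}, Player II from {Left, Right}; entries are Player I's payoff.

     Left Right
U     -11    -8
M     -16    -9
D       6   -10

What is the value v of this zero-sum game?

-158/19

Row minima: U → -11, M → -16, D → -10; maximin = -10.
Column maxima: Left → 6, Right → -8; minimax = -8.
-10 ≠ -8, so there is no saddle point; optimal play is mixed.
M is strictly dominated by U, so Player I never plays it.
On the remaining 2×2 (U, D vs Left, Right):
Let Player I play U with probability p. Expected payoff against Left: (-11)p + 6(1−p) = −17p + 6; against Right: (-8)p + (-10)(1−p) = 2p − 10.
Setting these equal: −17p + 6 = 2p − 10 ⇒ −19p = -16 ⇒ p = 16/19, and the value is (-17)·(16/19) + 6 = -158/19.
For Player II: with q = P(Left), equating U's and D's payoffs gives −3q − 8 = 16q − 10 ⇒ q = 2/19.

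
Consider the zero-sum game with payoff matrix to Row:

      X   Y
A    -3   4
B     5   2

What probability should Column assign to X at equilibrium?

1/5

Row minima: A → -3, B → 2; maximin = 2.
Column maxima: X → 5, Y → 4; minimax = 4.
2 ≠ 4, so there is no saddle point; optimal play is mixed.
Let Row play A with probability p. Expected payoff against X: (-3)p + 5(1−p) = −8p + 5; against Y: 4p + 2(1−p) = 2p + 2.
Setting these equal: −8p + 5 = 2p + 2 ⇒ −10p = -3 ⇒ p = 3/10, and the value is (-8)·(3/10) + 5 = 13/5.
For Column: with q = P(X), equating A's and B's payoffs gives −7q + 4 = 3q + 2 ⇒ q = 1/5.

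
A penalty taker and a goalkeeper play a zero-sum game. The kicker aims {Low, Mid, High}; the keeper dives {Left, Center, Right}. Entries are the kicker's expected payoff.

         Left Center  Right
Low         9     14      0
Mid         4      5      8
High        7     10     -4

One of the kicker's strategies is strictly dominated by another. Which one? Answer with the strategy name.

Low gives a strictly higher payoff than High against every column: 9 > 7, 14 > 10, 0 > -4.
So High is strictly dominated and the kicker never plays it.

High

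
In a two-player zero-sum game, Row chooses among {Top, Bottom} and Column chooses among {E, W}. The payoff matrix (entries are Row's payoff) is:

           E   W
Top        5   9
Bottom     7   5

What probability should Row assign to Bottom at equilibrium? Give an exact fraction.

Row minima: Top → 5, Bottom → 5; maximin = 5.
Column maxima: E → 7, W → 9; minimax = 7.
5 ≠ 7, so there is no saddle point; optimal play is mixed.
Let Row play Top with probability p. Expected payoff against E: 5p + 7(1−p) = −2p + 7; against W: 9p + 5(1−p) = 4p + 5.
Setting these equal: −2p + 7 = 4p + 5 ⇒ −6p = -2 ⇒ p = 1/3, and the value is (-2)·(1/3) + 7 = 19/3.
For Column: with q = P(E), equating Top's and Bottom's payoffs gives −4q + 9 = 2q + 5 ⇒ q = 2/3.

2/3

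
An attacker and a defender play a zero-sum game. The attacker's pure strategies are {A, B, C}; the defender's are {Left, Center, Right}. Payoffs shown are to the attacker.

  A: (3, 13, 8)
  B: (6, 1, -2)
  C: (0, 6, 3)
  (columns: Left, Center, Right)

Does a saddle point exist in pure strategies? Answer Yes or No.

Row minima: A → 3, B → -2, C → 0; maximin = 3.
Column maxima: Left → 6, Center → 13, Right → 8; minimax = 6.
3 ≠ 6, so no pure-strategy equilibrium exists.

No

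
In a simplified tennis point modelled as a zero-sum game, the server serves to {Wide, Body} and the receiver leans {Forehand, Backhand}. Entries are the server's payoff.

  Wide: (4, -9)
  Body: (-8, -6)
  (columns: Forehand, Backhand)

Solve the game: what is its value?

-32/5

Row minima: Wide → -9, Body → -8; maximin = -8.
Column maxima: Forehand → 4, Backhand → -6; minimax = -6.
-8 ≠ -6, so there is no saddle point; optimal play is mixed.
Let the server play Wide with probability p. Expected payoff against Forehand: 4p + (-8)(1−p) = 12p − 8; against Backhand: (-9)p + (-6)(1−p) = −3p − 6.
Setting these equal: 12p − 8 = −3p − 6 ⇒ 15p = 2 ⇒ p = 2/15, and the value is (12)·(2/15) − 8 = -32/5.
For the receiver: with q = P(Forehand), equating Wide's and Body's payoffs gives 13q − 9 = −2q − 6 ⇒ q = 1/5.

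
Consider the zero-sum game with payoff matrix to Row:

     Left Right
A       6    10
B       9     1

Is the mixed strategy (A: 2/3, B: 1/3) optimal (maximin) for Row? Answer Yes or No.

Against Left this mix gives (2/3)·6 + (1/3)·9 = 7.
Against Right this mix gives (2/3)·10 + (1/3)·1 = 7.
All of Column's active replies (Left, Right) yield 7, and no column does worse for Row. The mix makes Column indifferent and guarantees 7, so it is optimal.

Yes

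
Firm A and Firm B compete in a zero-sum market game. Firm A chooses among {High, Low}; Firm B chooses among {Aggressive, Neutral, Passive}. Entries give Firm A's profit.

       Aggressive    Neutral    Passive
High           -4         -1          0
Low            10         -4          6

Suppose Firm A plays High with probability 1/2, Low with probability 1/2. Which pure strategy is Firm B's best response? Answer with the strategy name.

If Firm B plays Aggressive, Firm A's expected payoff is (1/2)·(-4) + (1/2)·10 = 3.
If Firm B plays Neutral, Firm A's expected payoff is (1/2)·(-1) + (1/2)·(-4) = -5/2.
If Firm B plays Passive, Firm A's expected payoff is (1/2)·0 + (1/2)·6 = 3.
Firm B minimizes Firm A's payoff; the smallest is -5/2, so the best response is Neutral.

Neutral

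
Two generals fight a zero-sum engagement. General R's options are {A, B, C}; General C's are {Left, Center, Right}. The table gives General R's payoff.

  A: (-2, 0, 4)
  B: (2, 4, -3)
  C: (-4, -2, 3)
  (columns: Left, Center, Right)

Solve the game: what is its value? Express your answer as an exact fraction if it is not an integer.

2/11

Row minima: A → -2, B → -3, C → -4; maximin = -2.
Column maxima: Left → 2, Center → 4, Right → 4; minimax = 2.
-2 ≠ 2, so there is no saddle point; optimal play is mixed.
C is strictly dominated by A, so General R never plays it.
Center is strictly dominated by Left (it gives General R strictly more in every row), so General C never plays it.
On the remaining 2×2 (A, B vs Left, Right):
Let General R play A with probability p. Expected payoff against Left: (-2)p + 2(1−p) = −4p + 2; against Right: 4p + (-3)(1−p) = 7p − 3.
Setting these equal: −4p + 2 = 7p − 3 ⇒ −11p = -5 ⇒ p = 5/11, and the value is (-4)·(5/11) + 2 = 2/11.
For General C: with q = P(Left), equating A's and B's payoffs gives −6q + 4 = 5q − 3 ⇒ q = 7/11.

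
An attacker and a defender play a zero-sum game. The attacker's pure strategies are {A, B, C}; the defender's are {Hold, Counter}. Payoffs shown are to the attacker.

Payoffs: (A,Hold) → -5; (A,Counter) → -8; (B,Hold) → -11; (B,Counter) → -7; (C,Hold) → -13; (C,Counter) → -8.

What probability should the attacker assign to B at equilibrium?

Row minima: A → -8, B → -11, C → -13; maximin = -8.
Column maxima: Hold → -5, Counter → -7; minimax = -7.
-8 ≠ -7, so there is no saddle point; optimal play is mixed.
C is strictly dominated by B, so the attacker never plays it.
On the remaining 2×2 (A, B vs Hold, Counter):
Let the attacker play A with probability p. Expected payoff against Hold: (-5)p + (-11)(1−p) = 6p − 11; against Counter: (-8)p + (-7)(1−p) = −p − 7.
Setting these equal: 6p − 11 = −p − 7 ⇒ 7p = 4 ⇒ p = 4/7, and the value is (6)·(4/7) − 11 = -53/7.
For the defender: with q = P(Hold), equating A's and B's payoffs gives 3q − 8 = −4q − 7 ⇒ q = 1/7.

3/7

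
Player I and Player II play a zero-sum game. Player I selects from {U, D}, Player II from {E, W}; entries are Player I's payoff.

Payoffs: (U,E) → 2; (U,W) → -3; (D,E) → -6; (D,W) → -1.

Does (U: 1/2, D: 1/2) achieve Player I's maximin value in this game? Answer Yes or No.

Against E this mix gives (1/2)·2 + (1/2)·(-6) = -2.
Against W this mix gives (1/2)·(-3) + (1/2)·(-1) = -2.
All of Player II's active replies (E, W) yield -2, and no column does worse for Player I. The mix makes Player II indifferent and guarantees -2, so it is optimal.

Yes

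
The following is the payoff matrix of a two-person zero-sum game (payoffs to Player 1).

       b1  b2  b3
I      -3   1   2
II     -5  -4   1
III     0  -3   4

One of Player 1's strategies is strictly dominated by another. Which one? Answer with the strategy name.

I gives a strictly higher payoff than II against every column: -3 > -5, 1 > -4, 2 > 1.
So II is strictly dominated and Player 1 never plays it.

II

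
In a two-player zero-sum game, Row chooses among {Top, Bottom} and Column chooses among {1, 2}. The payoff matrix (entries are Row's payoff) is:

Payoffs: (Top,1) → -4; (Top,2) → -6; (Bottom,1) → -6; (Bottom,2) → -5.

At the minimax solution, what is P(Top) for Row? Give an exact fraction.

1/3

Row minima: Top → -6, Bottom → -6; maximin = -6.
Column maxima: 1 → -4, 2 → -5; minimax = -5.
-6 ≠ -5, so there is no saddle point; optimal play is mixed.
Let Row play Top with probability p. Expected payoff against 1: (-4)p + (-6)(1−p) = 2p − 6; against 2: (-6)p + (-5)(1−p) = −p − 5.
Setting these equal: 2p − 6 = −p − 5 ⇒ 3p = 1 ⇒ p = 1/3, and the value is (2)·(1/3) − 6 = -16/3.
For Column: with q = P(1), equating Top's and Bottom's payoffs gives 2q − 6 = −q − 5 ⇒ q = 1/3.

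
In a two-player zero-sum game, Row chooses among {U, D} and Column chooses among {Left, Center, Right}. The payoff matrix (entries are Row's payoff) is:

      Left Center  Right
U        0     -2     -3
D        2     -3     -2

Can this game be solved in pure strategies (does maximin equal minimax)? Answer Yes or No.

Row minima: U → -3, D → -3; maximin = -3.
Column maxima: Left → 2, Center → -2, Right → -2; minimax = -2.
-3 ≠ -2, so no pure-strategy equilibrium exists.

No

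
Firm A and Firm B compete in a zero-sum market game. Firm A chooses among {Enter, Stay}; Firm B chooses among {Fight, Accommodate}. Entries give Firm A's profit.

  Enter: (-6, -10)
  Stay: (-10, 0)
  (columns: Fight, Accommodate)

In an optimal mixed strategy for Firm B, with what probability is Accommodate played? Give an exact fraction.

2/7

Row minima: Enter → -10, Stay → -10; maximin = -10.
Column maxima: Fight → -6, Accommodate → 0; minimax = -6.
-10 ≠ -6, so there is no saddle point; optimal play is mixed.
Let Firm A play Enter with probability p. Expected payoff against Fight: (-6)p + (-10)(1−p) = 4p − 10; against Accommodate: (-10)p + 0(1−p) = −10p.
Setting these equal: 4p − 10 = −10p ⇒ 14p = 10 ⇒ p = 5/7, and the value is (4)·(5/7) − 10 = -50/7.
For Firm B: with q = P(Fight), equating Enter's and Stay's payoffs gives 4q − 10 = −10q ⇒ q = 5/7.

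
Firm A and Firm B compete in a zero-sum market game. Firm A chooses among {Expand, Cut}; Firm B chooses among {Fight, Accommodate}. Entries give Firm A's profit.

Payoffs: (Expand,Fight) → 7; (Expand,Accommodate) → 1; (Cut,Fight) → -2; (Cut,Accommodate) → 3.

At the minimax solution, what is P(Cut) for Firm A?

Row minima: Expand → 1, Cut → -2; maximin = 1.
Column maxima: Fight → 7, Accommodate → 3; minimax = 3.
1 ≠ 3, so there is no saddle point; optimal play is mixed.
Let Firm A play Expand with probability p. Expected payoff against Fight: 7p + (-2)(1−p) = 9p − 2; against Accommodate: 1p + 3(1−p) = −2p + 3.
Setting these equal: 9p − 2 = −2p + 3 ⇒ 11p = 5 ⇒ p = 5/11, and the value is (9)·(5/11) − 2 = 23/11.
For Firm B: with q = P(Fight), equating Expand's and Cut's payoffs gives 6q + 1 = −5q + 3 ⇒ q = 2/11.

6/11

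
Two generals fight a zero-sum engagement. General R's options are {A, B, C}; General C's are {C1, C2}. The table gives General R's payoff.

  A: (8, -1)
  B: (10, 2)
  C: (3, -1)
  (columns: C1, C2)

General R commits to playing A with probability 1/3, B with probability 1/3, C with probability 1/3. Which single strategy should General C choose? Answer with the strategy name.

If General C plays C1, General R's expected payoff is (1/3)·8 + (1/3)·10 + (1/3)·3 = 7.
If General C plays C2, General R's expected payoff is (1/3)·(-1) + (1/3)·2 + (1/3)·(-1) = 0.
General C minimizes General R's payoff; the smallest is 0, so the best response is C2.

C2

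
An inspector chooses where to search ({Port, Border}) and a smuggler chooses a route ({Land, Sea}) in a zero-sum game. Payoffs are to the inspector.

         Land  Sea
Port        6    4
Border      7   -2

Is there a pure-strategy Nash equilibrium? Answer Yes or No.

Yes

Row minima: Port → 4, Border → -2; maximin = 4.
Column maxima: Land → 7, Sea → 4; minimax = 4.
maximin = minimax = 4, so a saddle point exists.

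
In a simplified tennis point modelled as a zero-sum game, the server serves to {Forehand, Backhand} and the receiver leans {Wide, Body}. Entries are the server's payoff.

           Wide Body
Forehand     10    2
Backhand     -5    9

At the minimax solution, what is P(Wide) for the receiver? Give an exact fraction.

7/22

Row minima: Forehand → 2, Backhand → -5; maximin = 2.
Column maxima: Wide → 10, Body → 9; minimax = 9.
2 ≠ 9, so there is no saddle point; optimal play is mixed.
Let the server play Forehand with probability p. Expected payoff against Wide: 10p + (-5)(1−p) = 15p − 5; against Body: 2p + 9(1−p) = −7p + 9.
Setting these equal: 15p − 5 = −7p + 9 ⇒ 22p = 14 ⇒ p = 7/11, and the value is (15)·(7/11) − 5 = 50/11.
For the receiver: with q = P(Wide), equating Forehand's and Backhand's payoffs gives 8q + 2 = −14q + 9 ⇒ q = 7/22.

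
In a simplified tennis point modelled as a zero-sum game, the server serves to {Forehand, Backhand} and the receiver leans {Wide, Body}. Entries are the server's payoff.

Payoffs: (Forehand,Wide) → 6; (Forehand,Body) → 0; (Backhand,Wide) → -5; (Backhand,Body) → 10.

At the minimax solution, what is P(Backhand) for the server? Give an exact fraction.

2/7

Row minima: Forehand → 0, Backhand → -5; maximin = 0.
Column maxima: Wide → 6, Body → 10; minimax = 6.
0 ≠ 6, so there is no saddle point; optimal play is mixed.
Let the server play Forehand with probability p. Expected payoff against Wide: 6p + (-5)(1−p) = 11p − 5; against Body: 0p + 10(1−p) = −10p + 10.
Setting these equal: 11p − 5 = −10p + 10 ⇒ 21p = 15 ⇒ p = 5/7, and the value is (11)·(5/7) − 5 = 20/7.
For the receiver: with q = P(Wide), equating Forehand's and Backhand's payoffs gives 6q = −15q + 10 ⇒ q = 10/21.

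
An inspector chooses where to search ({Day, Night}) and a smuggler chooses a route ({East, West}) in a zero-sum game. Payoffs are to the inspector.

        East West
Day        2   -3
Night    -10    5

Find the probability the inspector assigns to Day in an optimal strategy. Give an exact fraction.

Row minima: Day → -3, Night → -10; maximin = -3.
Column maxima: East → 2, West → 5; minimax = 2.
-3 ≠ 2, so there is no saddle point; optimal play is mixed.
Let the inspector play Day with probability p. Expected payoff against East: 2p + (-10)(1−p) = 12p − 10; against West: (-3)p + 5(1−p) = −8p + 5.
Setting these equal: 12p − 10 = −8p + 5 ⇒ 20p = 15 ⇒ p = 3/4, and the value is (12)·(3/4) − 10 = -1.
For the smuggler: with q = P(East), equating Day's and Night's payoffs gives 5q − 3 = −15q + 5 ⇒ q = 2/5.

3/4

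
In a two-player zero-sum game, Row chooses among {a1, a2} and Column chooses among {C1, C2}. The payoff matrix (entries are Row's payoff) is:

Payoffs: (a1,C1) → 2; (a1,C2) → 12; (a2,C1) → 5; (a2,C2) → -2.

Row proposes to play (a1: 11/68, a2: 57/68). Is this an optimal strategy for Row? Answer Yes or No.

Against C1 this mix gives (11/68)·2 + (57/68)·5 = 307/68.
Against C2 this mix gives (11/68)·12 + (57/68)·(-2) = 9/34.
Column will play C2, holding Row to 9/34. Shifting weight toward the row that does better against C2 would raise this floor (the equalizing mix achieves 64/17 against both C2 and C1), so the proposed strategy is not optimal.

No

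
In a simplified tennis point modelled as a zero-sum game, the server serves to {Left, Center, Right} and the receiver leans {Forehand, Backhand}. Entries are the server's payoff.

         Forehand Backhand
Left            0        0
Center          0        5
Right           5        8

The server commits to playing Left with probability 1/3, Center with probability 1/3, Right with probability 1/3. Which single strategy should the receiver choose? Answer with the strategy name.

If the receiver plays Forehand, the server's expected payoff is (1/3)·0 + (1/3)·0 + (1/3)·5 = 5/3.
If the receiver plays Backhand, the server's expected payoff is (1/3)·0 + (1/3)·5 + (1/3)·8 = 13/3.
The receiver minimizes the server's payoff; the smallest is 5/3, so the best response is Forehand.

Forehand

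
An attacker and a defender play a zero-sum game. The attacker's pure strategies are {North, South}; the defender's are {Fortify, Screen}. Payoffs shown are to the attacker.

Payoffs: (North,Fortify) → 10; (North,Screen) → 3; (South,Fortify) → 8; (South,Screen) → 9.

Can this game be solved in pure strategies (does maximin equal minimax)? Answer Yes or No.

Row minima: North → 3, South → 8; maximin = 8.
Column maxima: Fortify → 10, Screen → 9; minimax = 9.
8 ≠ 9, so no pure-strategy equilibrium exists.

No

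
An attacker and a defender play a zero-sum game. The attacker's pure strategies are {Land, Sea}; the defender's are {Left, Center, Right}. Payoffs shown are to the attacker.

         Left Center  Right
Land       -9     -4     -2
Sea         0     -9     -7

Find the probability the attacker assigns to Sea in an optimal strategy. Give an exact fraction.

Row minima: Land → -9, Sea → -9; maximin = -9.
Column maxima: Left → 0, Center → -4, Right → -2; minimax = -4.
-9 ≠ -4, so there is no saddle point; optimal play is mixed.
Right is strictly dominated by Center (it gives the attacker strictly more in every row), so the defender never plays it.
On the remaining 2×2 (Land, Sea vs Left, Center):
Let the attacker play Land with probability p. Expected payoff against Left: (-9)p + 0(1−p) = −9p; against Center: (-4)p + (-9)(1−p) = 5p − 9.
Setting these equal: −9p = 5p − 9 ⇒ −14p = -9 ⇒ p = 9/14, and the value is (-9)·(9/14) = -81/14.
For the defender: with q = P(Left), equating Land's and Sea's payoffs gives −5q − 4 = 9q − 9 ⇒ q = 5/14.

5/14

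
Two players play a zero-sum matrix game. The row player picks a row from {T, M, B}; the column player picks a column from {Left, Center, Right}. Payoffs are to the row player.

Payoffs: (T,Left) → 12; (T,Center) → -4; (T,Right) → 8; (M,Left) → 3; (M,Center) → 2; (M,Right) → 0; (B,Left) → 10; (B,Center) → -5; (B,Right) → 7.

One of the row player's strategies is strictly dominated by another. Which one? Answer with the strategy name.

T gives a strictly higher payoff than B against every column: 12 > 10, -4 > -5, 8 > 7.
So B is strictly dominated and the row player never plays it.

B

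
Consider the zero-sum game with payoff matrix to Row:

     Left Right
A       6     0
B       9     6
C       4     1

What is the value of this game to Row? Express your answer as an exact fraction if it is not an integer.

Row minima: A → 0, B → 6, C → 1; maximin = 6.
Column maxima: Left → 9, Right → 6; minimax = 6.
Since maximin = minimax = 6, there is a saddle point and the value is 6.

6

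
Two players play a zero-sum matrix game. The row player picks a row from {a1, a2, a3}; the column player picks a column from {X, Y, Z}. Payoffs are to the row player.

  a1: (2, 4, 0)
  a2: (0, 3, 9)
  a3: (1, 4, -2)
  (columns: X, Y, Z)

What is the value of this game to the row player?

Row minima: a1 → 0, a2 → 0, a3 → -2; maximin = 0.
Column maxima: X → 2, Y → 4, Z → 9; minimax = 2.
0 ≠ 2, so there is no saddle point; optimal play is mixed.
Y is strictly dominated by X (it gives the row player strictly more in every row), so the column player never plays it.
With Y eliminated, a3 is strictly dominated by a1 (a1 gives the row player strictly more in every remaining column), so the row player never plays it.
On the remaining 2×2 (a1, a2 vs X, Z):
Let the row player play a1 with probability p. Expected payoff against X: 2p + 0(1−p) = 2p; against Z: 0p + 9(1−p) = −9p + 9.
Setting these equal: 2p = −9p + 9 ⇒ 11p = 9 ⇒ p = 9/11, and the value is (2)·(9/11) = 18/11.
For the column player: with q = P(X), equating a1's and a2's payoffs gives 2q = −9q + 9 ⇒ q = 9/11.

18/11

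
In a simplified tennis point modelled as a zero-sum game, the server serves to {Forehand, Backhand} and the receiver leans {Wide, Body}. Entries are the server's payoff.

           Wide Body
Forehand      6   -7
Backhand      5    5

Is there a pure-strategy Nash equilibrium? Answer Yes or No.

Row minima: Forehand → -7, Backhand → 5; maximin = 5.
Column maxima: Wide → 6, Body → 5; minimax = 5.
maximin = minimax = 5, so a saddle point exists.

Yes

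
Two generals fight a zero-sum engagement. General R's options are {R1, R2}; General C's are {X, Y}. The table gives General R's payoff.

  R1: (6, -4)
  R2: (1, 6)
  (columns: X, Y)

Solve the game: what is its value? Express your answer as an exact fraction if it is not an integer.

8/3

Row minima: R1 → -4, R2 → 1; maximin = 1.
Column maxima: X → 6, Y → 6; minimax = 6.
1 ≠ 6, so there is no saddle point; optimal play is mixed.
Let General R play R1 with probability p. Expected payoff against X: 6p + 1(1−p) = 5p + 1; against Y: (-4)p + 6(1−p) = −10p + 6.
Setting these equal: 5p + 1 = −10p + 6 ⇒ 15p = 5 ⇒ p = 1/3, and the value is (5)·(1/3) + 1 = 8/3.
For General C: with q = P(X), equating R1's and R2's payoffs gives 10q − 4 = −5q + 6 ⇒ q = 2/3.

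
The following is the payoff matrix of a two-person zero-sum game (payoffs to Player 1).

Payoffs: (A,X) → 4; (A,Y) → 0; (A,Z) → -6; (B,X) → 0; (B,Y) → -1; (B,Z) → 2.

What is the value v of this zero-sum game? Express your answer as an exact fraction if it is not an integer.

Row minima: A → -6, B → -1; maximin = -1.
Column maxima: X → 4, Y → 0, Z → 2; minimax = 0.
-1 ≠ 0, so there is no saddle point; optimal play is mixed.
X is strictly dominated by Y (it gives Player 1 strictly more in every row), so Player 2 never plays it.
On the remaining 2×2 (A, B vs Y, Z):
Let Player 1 play A with probability p. Expected payoff against Y: 0p + (-1)(1−p) = p − 1; against Z: (-6)p + 2(1−p) = −8p + 2.
Setting these equal: p − 1 = −8p + 2 ⇒ 9p = 3 ⇒ p = 1/3, and the value is (1)·(1/3) − 1 = -2/3.
For Player 2: with q = P(Y), equating A's and B's payoffs gives 6q − 6 = −3q + 2 ⇒ q = 8/9.

-2/3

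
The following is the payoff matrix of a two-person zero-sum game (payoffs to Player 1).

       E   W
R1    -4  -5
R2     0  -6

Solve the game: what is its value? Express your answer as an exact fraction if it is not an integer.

Row minima: R1 → -5, R2 → -6; maximin = -5.
Column maxima: E → 0, W → -5; minimax = -5.
Since maximin = minimax = -5, there is a saddle point and the value is -5.

-5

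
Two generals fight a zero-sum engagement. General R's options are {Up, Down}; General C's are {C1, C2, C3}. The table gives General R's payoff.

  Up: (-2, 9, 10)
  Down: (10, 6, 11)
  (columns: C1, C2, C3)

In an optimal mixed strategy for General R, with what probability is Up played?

Row minima: Up → -2, Down → 6; maximin = 6.
Column maxima: C1 → 10, C2 → 9, C3 → 11; minimax = 9.
6 ≠ 9, so there is no saddle point; optimal play is mixed.
C3 is strictly dominated by C1 (it gives General R strictly more in every row), so General C never plays it.
On the remaining 2×2 (Up, Down vs C1, C2):
Let General R play Up with probability p. Expected payoff against C1: (-2)p + 10(1−p) = −12p + 10; against C2: 9p + 6(1−p) = 3p + 6.
Setting these equal: −12p + 10 = 3p + 6 ⇒ −15p = -4 ⇒ p = 4/15, and the value is (-12)·(4/15) + 10 = 34/5.
For General C: with q = P(C1), equating Up's and Down's payoffs gives −11q + 9 = 4q + 6 ⇒ q = 1/5.

4/15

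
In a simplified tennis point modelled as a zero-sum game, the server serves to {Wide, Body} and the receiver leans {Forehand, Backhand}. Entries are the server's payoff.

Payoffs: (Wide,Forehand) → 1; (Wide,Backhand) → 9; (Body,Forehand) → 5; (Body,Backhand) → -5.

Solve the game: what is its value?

25/9

Row minima: Wide → 1, Body → -5; maximin = 1.
Column maxima: Forehand → 5, Backhand → 9; minimax = 5.
1 ≠ 5, so there is no saddle point; optimal play is mixed.
Let the server play Wide with probability p. Expected payoff against Forehand: 1p + 5(1−p) = −4p + 5; against Backhand: 9p + (-5)(1−p) = 14p − 5.
Setting these equal: −4p + 5 = 14p − 5 ⇒ −18p = -10 ⇒ p = 5/9, and the value is (-4)·(5/9) + 5 = 25/9.
For the receiver: with q = P(Forehand), equating Wide's and Body's payoffs gives −8q + 9 = 10q − 5 ⇒ q = 7/9.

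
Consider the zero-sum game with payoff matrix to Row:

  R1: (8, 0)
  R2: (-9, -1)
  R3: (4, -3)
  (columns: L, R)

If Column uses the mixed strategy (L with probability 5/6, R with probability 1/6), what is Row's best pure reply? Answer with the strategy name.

Expected payoff of R1: (5/6)·8 + (1/6)·0 = 20/3.
Expected payoff of R2: (5/6)·(-9) + (1/6)·(-1) = -23/3.
Expected payoff of R3: (5/6)·4 + (1/6)·(-3) = 17/6.
The largest is 20/3, so Row's best response is R1.

R1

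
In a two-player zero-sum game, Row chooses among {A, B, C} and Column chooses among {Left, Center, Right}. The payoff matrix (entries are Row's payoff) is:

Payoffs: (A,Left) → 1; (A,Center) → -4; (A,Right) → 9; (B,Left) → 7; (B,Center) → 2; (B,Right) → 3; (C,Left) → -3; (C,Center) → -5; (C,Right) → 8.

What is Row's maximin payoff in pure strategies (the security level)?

2

Row minima: A → -4, B → 2, C → -5.
The best of these is 2.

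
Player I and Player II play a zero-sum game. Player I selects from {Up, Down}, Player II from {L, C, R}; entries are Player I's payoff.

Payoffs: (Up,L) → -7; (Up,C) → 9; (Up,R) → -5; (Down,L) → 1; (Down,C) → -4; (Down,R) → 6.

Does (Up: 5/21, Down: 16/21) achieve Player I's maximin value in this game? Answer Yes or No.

Yes

Against L this mix gives (5/21)·(-7) + (16/21)·1 = -19/21.
Against C this mix gives (5/21)·9 + (16/21)·(-4) = -19/21.
Against R this mix gives (5/21)·(-5) + (16/21)·6 = 71/21.
All of Player II's active replies (L, C) yield -19/21, and no column does worse for Player I. The mix makes Player II indifferent and guarantees -19/21, so it is optimal.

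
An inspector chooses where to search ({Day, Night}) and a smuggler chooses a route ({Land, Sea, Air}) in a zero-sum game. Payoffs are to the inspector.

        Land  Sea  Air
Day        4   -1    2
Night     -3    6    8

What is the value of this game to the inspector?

Row minima: Day → -1, Night → -3; maximin = -1.
Column maxima: Land → 4, Sea → 6, Air → 8; minimax = 4.
-1 ≠ 4, so there is no saddle point; optimal play is mixed.
Air is strictly dominated by Sea (it gives the inspector strictly more in every row), so the smuggler never plays it.
On the remaining 2×2 (Day, Night vs Land, Sea):
Let the inspector play Day with probability p. Expected payoff against Land: 4p + (-3)(1−p) = 7p − 3; against Sea: (-1)p + 6(1−p) = −7p + 6.
Setting these equal: 7p − 3 = −7p + 6 ⇒ 14p = 9 ⇒ p = 9/14, and the value is (7)·(9/14) − 3 = 3/2.
For the smuggler: with q = P(Land), equating Day's and Night's payoffs gives 5q − 1 = −9q + 6 ⇒ q = 1/2.

3/2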